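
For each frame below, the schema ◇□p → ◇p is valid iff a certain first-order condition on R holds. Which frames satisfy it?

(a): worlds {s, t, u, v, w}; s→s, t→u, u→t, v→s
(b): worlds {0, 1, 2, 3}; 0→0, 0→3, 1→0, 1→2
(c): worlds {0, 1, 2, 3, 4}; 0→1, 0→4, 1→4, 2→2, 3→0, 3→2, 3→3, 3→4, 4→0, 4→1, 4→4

(c)

Frame correspondent (Sahlqvist): ∀x ∀y (xRy → ∃w (yRw ∧ xRw)) — i.e. a generalized confluence (Geach) condition.
(a): fails — tRu but no w* with uRw* and tRw*.
(b): fails — 0R3 but no w with 3Rw and 0Rw.
(c): ✓.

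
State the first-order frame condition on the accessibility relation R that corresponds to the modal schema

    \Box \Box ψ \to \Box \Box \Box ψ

\forall x \forall z (x R^3 z \to \exists w (x R^2 w \wedge z = w))

This is a Sahlqvist (Geach-type) schema ◇^0□^2ψ → □^3◇^0ψ.
Minimal-valuation argument: fix x; take any y with xR^0y and any z with xR^3z. Set V(ψ) to the set of worlds R-reachable from y in exactly 2 steps. Then □^2ψ holds at y, so the antecedent holds at x; validity forces ◇^0ψ at z, giving a w with zR^0w and yR^2w.
First-order correspondent: \forall x \forall z (x R^3 z \to \exists w (x R^2 w \wedge z = w)).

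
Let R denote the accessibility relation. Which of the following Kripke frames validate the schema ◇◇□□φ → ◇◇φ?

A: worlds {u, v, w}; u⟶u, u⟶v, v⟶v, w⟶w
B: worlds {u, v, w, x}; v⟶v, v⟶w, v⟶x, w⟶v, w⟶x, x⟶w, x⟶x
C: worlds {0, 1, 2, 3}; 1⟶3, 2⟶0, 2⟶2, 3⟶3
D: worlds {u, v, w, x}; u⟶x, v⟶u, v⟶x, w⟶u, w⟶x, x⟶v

The schema corresponds to a generalized confluence (Geach) condition: ∀x ∀y (xR²y → ∃w (yR²w ∧ xR²w)).
A: ✓.
B: ✓.
C: fails — 2R²0 but no w with 0R²w and 2R²w.
D: fails — xR²u but no t with uR²t and xR²t.

A, B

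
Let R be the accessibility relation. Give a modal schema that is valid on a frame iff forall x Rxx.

□p → p

This is reflexivity; the standard corresponding axiom is T: □p → p.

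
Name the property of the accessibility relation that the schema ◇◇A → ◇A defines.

This is a form of the 4 axiom.
Its frame correspondent is transitivity — ∀x ∀y ∀z (Rxy ∧ Ryz → Rxz).

transitivity: ∀x ∀y ∀z (Rxy ∧ Ryz → Rxz)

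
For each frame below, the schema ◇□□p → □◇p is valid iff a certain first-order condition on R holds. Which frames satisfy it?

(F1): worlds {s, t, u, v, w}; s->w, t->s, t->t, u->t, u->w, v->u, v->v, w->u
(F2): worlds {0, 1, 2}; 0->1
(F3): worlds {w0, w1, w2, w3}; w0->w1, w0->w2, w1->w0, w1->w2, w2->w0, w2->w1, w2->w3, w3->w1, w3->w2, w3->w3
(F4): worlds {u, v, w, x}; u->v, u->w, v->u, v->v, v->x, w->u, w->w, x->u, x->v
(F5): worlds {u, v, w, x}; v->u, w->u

(F3), (F4)

Frame correspondent (Sahlqvist): ∀x ∀y ∀z ((xRy ∧ xRz) → ∃w (yR²w ∧ zRw)) — i.e. a generalized confluence (Geach) condition.
(F1): fails — sRw, sRw but no w* with wR²w* and wRw*.
(F2): fails — 0R1, 0R1 but no w with 1R²w and 1Rw.
(F3): condition met.
(F4): condition met.
(F5): fails — vRu, vRu but no t with uR²t and uRt.
Valid on: (F3), (F4).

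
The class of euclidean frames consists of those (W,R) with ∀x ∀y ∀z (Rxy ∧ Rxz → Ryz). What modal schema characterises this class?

The condition is the Euclidean property. The 5 schema ◇p → □◇p defines it.

◇p → □◇p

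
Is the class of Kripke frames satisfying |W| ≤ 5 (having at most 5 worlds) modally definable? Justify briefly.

Modal frame validity is preserved under disjoint unions.
Any modal formula valid on each of 6 disjoint one-world frames is valid on their disjoint union (validity is preserved under disjoint unions). Each one-world frame has |W|=1≤5, but the union has |W|=6.
Hence having at most 5 worlds is not modally definable.

No — not modally definable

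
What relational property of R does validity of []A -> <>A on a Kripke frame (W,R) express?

Suppose □A→◇A is valid. At any x set V(A)=W. Then □A at x, so ◇A at x, so x has a successor.

seriality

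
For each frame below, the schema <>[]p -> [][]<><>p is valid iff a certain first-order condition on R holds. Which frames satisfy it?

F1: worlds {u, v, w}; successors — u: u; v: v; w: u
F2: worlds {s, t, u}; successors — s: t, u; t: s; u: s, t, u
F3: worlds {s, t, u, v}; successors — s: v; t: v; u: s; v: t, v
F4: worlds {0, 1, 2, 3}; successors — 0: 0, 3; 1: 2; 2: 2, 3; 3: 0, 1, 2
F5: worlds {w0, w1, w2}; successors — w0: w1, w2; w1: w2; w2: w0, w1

The schema corresponds to a generalized confluence (Geach) condition: forall x forall y forall z ((xRy & x R^2 z) -> exists w (yRw & z R^2 w)).
F1: satisfies the condition.
F2: fails — sRt, sR²t but no w with tRw and tR²w.
F3: satisfies the condition.
F4: satisfies the condition.
F5: fails — w0Rw1, w0R²w1 but no w with w1Rw and w1R²w.
Valid on: F1, F3, F4.

F1, F3, F4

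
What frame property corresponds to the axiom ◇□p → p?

symmetry

This is frame-equivalent to p → □◇p (substitute ¬p for p and contrapose).
Suppose p→□◇p is valid. Take Rxy and set V(p)={x}. Then p at x, so □◇p at x, so ◇p at y, so some z with Ryz has p; z=x, i.e. Ryx.
The converse is a direct semantic check.
So the correspondent is symmetry.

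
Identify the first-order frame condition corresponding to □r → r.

Suppose □r→r is valid. At any x set V(r)={w : Rxw}. Then □r holds at x, so r holds at x, i.e. Rxx.
The converse is a direct semantic check.
So the correspondent is reflexivity.

reflexivity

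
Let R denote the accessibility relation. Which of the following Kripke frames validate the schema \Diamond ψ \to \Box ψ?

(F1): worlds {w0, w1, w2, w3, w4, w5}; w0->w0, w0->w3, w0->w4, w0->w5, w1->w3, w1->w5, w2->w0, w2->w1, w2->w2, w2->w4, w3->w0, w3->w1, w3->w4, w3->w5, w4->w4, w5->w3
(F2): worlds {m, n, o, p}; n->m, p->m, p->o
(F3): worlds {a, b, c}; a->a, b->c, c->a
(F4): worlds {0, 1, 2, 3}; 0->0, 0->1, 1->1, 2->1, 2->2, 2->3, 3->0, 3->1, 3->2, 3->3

(F3)

The schema corresponds to partial functionality: \forall x \forall y \forall z (Rxy \wedge Rxz \to y = z).
(F1): fails — w0 sees both w0 and w3.
(F2): fails — p sees both m and o.
(F3): satisfies the condition.
(F4): fails — 0 sees both 0 and 1.
Valid on: (F3).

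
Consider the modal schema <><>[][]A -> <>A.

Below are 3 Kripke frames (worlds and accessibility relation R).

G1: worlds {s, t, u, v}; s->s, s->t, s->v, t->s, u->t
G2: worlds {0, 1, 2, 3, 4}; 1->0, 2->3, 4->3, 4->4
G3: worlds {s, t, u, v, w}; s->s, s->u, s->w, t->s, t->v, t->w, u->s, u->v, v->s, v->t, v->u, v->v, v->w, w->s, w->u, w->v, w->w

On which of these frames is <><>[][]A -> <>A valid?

G3

This is the axiom for a generalized confluence (Geach) condition; its first-order frame correspondent is forall x forall y (x R^2 y -> exists w (y R^2 w & xRw)).
G1: fails — sR²v but no w with vR²w and sRw.
G2: fails — 4R²3 but no w with 3R²w and 4Rw.
G3: holds.
Valid on: G3.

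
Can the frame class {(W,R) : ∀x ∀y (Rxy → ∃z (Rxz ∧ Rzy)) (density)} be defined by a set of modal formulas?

Yes, by □□p → □p

Yes: it is density, defined by the C4 schema □□p → □p.
Suppose □□p→□p is valid. Take Rxy and set V(p)={w : xR²w}. Then □□p at x, so □p at x, so p at y, i.e. ∃z(Rxz∧Rzy).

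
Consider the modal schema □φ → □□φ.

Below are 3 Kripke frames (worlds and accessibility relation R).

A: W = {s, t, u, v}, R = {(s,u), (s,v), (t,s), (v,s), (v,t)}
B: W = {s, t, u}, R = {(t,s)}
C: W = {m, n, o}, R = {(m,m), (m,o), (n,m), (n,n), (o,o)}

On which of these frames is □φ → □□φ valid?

Frame correspondent (Sahlqvist): ∀x ∀y ∀z (Rxy ∧ Ryz → Rxz) — i.e. transitivity.
A: fails — Rvs and Rsv but not Rvv.
B: satisfies the condition.
C: fails — Rnm and Rmo but not Rno.
Valid on: B.

B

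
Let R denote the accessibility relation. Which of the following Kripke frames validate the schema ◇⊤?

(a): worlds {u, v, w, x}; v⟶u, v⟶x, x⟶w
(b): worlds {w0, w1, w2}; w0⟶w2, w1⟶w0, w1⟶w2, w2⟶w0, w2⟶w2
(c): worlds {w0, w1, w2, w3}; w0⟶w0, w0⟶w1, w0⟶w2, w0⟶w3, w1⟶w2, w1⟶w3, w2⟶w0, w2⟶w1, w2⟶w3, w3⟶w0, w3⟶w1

The schema corresponds to seriality: ∀x ∃y Rxy.
(a): fails — world u has no successor.
(b): satisfies the condition.
(c): satisfies the condition.
Valid on: (b), (c).

(b), (c)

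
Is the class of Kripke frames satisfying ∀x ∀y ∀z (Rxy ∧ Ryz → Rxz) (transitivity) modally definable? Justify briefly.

The condition is transitivity. A defining modal formula is □p → □□p.
Suppose □p→□□p is valid. Take Rxy, Ryz and set V(p)={w : Rxw}. Then □p at x, so □□p at x, so □p at y, so p at z, i.e. Rxz.

Definable; □p → □□p defines it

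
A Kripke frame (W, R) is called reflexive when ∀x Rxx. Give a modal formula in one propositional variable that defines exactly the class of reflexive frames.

□p → p

The condition is reflexivity. The T schema □p → p defines it.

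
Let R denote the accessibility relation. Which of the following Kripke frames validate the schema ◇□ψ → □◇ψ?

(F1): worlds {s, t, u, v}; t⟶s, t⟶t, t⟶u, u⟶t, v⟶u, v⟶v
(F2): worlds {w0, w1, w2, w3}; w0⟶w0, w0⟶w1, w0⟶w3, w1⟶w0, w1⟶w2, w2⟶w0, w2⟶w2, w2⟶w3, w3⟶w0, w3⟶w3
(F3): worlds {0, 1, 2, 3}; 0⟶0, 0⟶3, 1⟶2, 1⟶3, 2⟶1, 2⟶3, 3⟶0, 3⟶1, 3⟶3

This is the axiom for convergence; its first-order frame correspondent is ∀x ∀y ∀z (Rxy ∧ Rxz → ∃w (Ryw ∧ Rzw)).
(F1): fails — Rts and Rts but s and s have no common successor.
(F2): ✓.
(F3): ✓.

(F2), (F3)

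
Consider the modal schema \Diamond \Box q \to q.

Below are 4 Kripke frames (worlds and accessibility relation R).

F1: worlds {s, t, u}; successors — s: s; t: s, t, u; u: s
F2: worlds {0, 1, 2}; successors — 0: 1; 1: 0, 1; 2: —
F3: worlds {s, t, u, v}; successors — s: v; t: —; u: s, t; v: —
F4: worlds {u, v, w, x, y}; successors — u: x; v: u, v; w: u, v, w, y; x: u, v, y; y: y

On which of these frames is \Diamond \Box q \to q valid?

F2

Frame correspondent (Sahlqvist): \forall x \forall y (Rxy \to Ryx) — i.e. symmetry.
F1: fails — Rus but not Rsu.
F2: holds.
F3: fails — Rus but not Rsu.
F4: fails — Rwu but not Ruw.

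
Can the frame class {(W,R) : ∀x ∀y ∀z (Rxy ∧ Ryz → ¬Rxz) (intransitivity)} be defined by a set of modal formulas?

No

Any modally definable frame class is closed under surjective bounded morphisms.
The 3-cycle (worlds 0,1,2 with 0→1→2→0) is intransitive. Mapping every world to a single reflexive point • is a surjective bounded morphism; the reflexive point is not intransitive (R••∧R•• but R••).
Hence intransitivity is not modally definable.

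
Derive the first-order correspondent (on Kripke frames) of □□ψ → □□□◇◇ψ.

∀x ∀z (xR³z → ∃w (xR²w ∧ zR²w))

This is a Sahlqvist (Geach-type) schema ◇^0□^2ψ → □^3◇^2ψ.
First-order correspondent: ∀x ∀z (xR³z → ∃w (xR²w ∧ zR²w)).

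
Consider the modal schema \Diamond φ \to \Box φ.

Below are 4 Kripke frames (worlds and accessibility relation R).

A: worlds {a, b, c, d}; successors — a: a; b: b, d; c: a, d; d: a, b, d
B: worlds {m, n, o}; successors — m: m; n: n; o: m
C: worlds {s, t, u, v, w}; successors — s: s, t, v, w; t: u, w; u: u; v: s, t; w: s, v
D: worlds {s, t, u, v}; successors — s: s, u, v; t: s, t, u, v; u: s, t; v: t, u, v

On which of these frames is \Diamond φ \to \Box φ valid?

B

The schema corresponds to partial functionality: \forall x \forall y \forall z (Rxy \wedge Rxz \to y = z).
A: fails — b sees both b and d.
B: satisfies the condition.
C: fails — s sees both s and t.
D: fails — s sees both s and u.
Valid on: B.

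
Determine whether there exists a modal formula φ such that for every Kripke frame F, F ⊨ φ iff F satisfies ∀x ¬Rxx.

Modal frame validity is preserved under surjective bounded morphisms.
The 2-cycle (worlds w0,w1 with w0→w1→w0) is irreflexive, and the map sending every world to a single reflexive point • is a surjective bounded morphism (forth: every edge maps to (•,•); back: every world has a successor). So any modal formula valid on the 2-cycle is also valid on the reflexive point, which is not irreflexive.
So the class is not modally definable.

Not definable by any modal formula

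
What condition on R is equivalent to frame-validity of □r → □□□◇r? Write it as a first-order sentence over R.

∀x ∀z (xR³z → ∃w (xRw ∧ zRw))

This is a Sahlqvist (Geach-type) schema ◇^0□^1r → □^3◇^1r.
First-order correspondent: ∀x ∀z (xR³z → ∃w (xRw ∧ zRw)).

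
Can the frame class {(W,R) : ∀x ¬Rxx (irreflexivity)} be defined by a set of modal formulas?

Modal frame validity is preserved under surjective bounded morphisms.
The 4-cycle (worlds w0,w1,w2,w3 with w0→w1→w2→w3→w0) is irreflexive, and the map sending every world to a single reflexive point • is a surjective bounded morphism (forth: every edge maps to (•,•); back: every world has a successor). So any modal formula valid on the 4-cycle is also valid on the reflexive point, which is not irreflexive.
So the class is not modally definable.

No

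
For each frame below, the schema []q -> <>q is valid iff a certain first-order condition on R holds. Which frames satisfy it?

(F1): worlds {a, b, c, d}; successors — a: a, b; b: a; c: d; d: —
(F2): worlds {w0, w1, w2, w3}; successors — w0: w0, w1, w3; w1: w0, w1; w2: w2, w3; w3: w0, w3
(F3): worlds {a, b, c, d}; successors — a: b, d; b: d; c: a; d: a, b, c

(F2), (F3)

Frame correspondent (Sahlqvist): forall x exists y Rxy — i.e. seriality.
(F1): fails — world d has no successor.
(F2): holds.
(F3): holds.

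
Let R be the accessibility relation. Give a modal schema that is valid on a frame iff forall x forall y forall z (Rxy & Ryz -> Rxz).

□r → □□r

This is transitivity; the standard corresponding axiom is 4: □r → □□r.
Suppose □r→□□r is valid. Take Rxy, Ryz and set V(r)={w : Rxw}. Then □r at x, so □□r at x, so □r at y, so r at z, i.e. Rxz.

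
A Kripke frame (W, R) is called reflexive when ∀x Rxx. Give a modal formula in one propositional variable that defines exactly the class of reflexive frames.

□p → p

The condition is reflexivity. The T schema □p → p defines it.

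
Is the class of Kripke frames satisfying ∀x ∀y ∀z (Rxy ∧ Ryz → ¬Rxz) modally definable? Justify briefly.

No

Modal frame validity is preserved under surjective bounded morphisms.
The 7-cycle (worlds s,t,u,v,w,x,y with s→t→u→v→w→x→y→s) is intransitive. Mapping every world to a single reflexive point • is a surjective bounded morphism; the reflexive point is not intransitive (R••∧R•• but R••).
So no modal formula (or set of formulas) defines exactly the intransitive frames.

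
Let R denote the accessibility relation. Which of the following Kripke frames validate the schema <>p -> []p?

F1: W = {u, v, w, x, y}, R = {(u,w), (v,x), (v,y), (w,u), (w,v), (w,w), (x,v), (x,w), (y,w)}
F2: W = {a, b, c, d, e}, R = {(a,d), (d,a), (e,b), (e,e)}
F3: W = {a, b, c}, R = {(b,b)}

F3

Frame correspondent (Sahlqvist): forall x forall y forall z (Rxy & Rxz -> y = z) — i.e. partial functionality.
F1: fails — v sees both x and y.
F2: fails — e sees both b and e.
F3: condition met.
Valid on: F3.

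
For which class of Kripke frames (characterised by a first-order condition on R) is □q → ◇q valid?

seriality: ∀x ∃y Rxy

This is the D axiom.
It corresponds to seriality: ∀x ∃y Rxy.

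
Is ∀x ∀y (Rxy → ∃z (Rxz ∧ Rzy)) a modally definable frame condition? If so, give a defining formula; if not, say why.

Yes — defined by □□p → □p

Yes: it is density, defined by the C4 schema □□p → □p.
Suppose □□p→□p is valid. Take Rxy and set V(p)={w : xR²w}. Then □□p at x, so □p at x, so p at y, i.e. ∃z(Rxz∧Rzy).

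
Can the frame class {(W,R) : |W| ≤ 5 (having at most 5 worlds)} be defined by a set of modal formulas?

No

If a class were modally definable it would be closed under disjoint unions (Goldblatt–Thomason).
Any modal formula valid on each of 6 disjoint one-world frames is valid on their disjoint union (validity is preserved under disjoint unions). Each one-world frame has |W|=1≤5, but the union has |W|=6.
So the class is not modally definable.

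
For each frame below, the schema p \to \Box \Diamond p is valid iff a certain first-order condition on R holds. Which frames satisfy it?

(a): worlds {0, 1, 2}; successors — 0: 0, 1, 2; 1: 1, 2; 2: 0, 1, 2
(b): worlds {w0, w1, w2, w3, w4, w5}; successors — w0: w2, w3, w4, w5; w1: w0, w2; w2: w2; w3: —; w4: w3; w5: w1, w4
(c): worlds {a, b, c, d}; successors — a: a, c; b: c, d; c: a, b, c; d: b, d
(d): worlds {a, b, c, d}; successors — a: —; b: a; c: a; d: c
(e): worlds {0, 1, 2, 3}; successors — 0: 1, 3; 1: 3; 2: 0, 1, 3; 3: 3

The schema corresponds to symmetry: \forall x \forall y (Rxy \to Ryx).
(a): fails — R01 but not R10.
(b): fails — Rw1w2 but not Rw2w1.
(c): condition met.
(d): fails — Rca but not Rac.
(e): fails — R01 but not R10.

(c)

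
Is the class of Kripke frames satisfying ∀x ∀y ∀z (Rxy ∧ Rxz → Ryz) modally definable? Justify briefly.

Yes: it is the Euclidean property, defined by the 5 schema ◇r → □◇r.
Suppose ◇r→□◇r is valid. Take Rxy, Rxz and set V(r)={y}. Then ◇r at x, so □◇r at x, so ◇r at z, so some w with Rzw has r; w=y, i.e. Rzy. By symmetry of the argument, Ryz.

Yes, by ◇r → □◇r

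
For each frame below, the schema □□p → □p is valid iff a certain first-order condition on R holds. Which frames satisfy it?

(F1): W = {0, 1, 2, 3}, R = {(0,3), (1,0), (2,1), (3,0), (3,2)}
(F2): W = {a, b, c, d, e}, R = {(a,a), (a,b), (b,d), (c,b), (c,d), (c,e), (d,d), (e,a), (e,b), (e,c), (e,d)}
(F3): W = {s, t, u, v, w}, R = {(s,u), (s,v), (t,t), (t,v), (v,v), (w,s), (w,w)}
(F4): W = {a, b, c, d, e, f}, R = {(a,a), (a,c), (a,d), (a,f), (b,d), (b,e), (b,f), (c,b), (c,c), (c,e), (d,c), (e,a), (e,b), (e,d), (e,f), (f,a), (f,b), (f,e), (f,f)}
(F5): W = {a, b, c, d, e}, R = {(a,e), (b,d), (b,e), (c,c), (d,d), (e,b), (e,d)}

(F4)

Frame correspondent (Sahlqvist): ∀x ∀y (Rxy → ∃z (Rxz ∧ Rzy)) — i.e. density.
(F1): fails — R10 but no z with R1z and Rz0.
(F2): fails — Rec but no z with Rez and Rzc.
(F3): fails — Rsu but no z with Rsz and Rzu.
(F4): satisfies the condition.
(F5): fails — Reb but no z with Rez and Rzb.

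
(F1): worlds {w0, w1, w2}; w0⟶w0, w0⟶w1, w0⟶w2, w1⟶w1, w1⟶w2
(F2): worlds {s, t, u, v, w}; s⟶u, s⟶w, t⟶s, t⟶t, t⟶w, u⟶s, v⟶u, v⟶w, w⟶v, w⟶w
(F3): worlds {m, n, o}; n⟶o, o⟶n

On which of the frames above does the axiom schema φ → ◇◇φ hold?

Frame correspondent (Sahlqvist): ∀x ∃w (x = w ∧ xR²w) — i.e. a generalized confluence (Geach) condition.
(F1): fails — at w2 but no w with w2=w and w2R²w.
(F2): ✓.
(F3): fails — at m but no w with m=w and mR²w.
Valid on: (F2).

(F2)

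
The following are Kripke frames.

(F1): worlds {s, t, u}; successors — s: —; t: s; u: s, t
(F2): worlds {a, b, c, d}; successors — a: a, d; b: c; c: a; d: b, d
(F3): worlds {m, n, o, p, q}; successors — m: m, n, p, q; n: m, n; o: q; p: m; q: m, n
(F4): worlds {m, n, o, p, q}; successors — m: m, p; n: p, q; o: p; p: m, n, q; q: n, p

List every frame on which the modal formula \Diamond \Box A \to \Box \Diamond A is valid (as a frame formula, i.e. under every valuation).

This is the axiom for convergence; its first-order frame correspondent is \forall x \forall y \forall z (Rxy \wedge Rxz \to \exists w (Ryw \wedge Rzw)).
(F1): fails — Rts and Rts but s and s have no common successor.
(F2): fails — Rdd and Rdb but d and b have no common successor.
(F3): condition met.
(F4): condition met.

(F3), (F4)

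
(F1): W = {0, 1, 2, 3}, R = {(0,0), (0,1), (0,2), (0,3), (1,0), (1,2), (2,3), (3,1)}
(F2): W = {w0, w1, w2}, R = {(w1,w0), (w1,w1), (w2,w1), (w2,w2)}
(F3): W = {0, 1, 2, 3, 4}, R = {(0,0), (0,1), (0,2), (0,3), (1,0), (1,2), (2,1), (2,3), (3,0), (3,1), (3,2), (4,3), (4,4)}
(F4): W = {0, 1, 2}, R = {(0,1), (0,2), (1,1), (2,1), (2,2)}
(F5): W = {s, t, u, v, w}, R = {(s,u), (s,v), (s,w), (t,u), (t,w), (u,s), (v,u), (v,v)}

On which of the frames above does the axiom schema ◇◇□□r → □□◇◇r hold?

This is the axiom for a generalized confluence (Geach) condition; its first-order frame correspondent is ∀x ∀y ∀z ((xR²y ∧ xR²z) → ∃w (yR²w ∧ zR²w)).
(F1): fails — 0R²2, 0R²3 but no w with 2R²w and 3R²w.
(F2): fails — w1R²w0, w1R²w0 but no w with w0R²w and w0R²w.
(F3): satisfies the condition.
(F4): satisfies the condition.
(F5): fails — uR²u, uR²w but no w* with uR²w* and wR²w*.
Valid on: (F3), (F4).

(F3), (F4)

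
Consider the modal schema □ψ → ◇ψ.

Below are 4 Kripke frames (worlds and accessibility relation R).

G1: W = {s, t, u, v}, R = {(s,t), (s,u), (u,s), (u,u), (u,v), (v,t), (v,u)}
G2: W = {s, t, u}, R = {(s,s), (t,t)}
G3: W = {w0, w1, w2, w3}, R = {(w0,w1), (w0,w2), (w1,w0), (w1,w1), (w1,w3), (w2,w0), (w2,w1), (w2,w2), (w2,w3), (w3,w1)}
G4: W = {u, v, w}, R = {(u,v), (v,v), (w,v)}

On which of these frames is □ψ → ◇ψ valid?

G3, G4

Frame correspondent (Sahlqvist): ∀x ∃y Rxy — i.e. seriality.
G1: fails — world t has no successor.
G2: fails — world u has no successor.
G3: holds.
G4: holds.
Valid on: G3, G4.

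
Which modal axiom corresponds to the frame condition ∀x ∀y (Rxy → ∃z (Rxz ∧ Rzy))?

This is density; the standard corresponding axiom is C4: □□r → □r.

□□r → □r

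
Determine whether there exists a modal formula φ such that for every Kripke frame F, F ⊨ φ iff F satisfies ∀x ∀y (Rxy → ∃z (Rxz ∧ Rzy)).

Yes, by □□q → □q

The condition is density. A defining modal formula is □□q → □q.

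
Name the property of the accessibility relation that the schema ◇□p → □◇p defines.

convergence

Suppose ◇□p→□◇p is valid. Take Rxy, Rxz and set V(p)={w : Ryw}. Then □p at y so ◇□p at x, so □◇p at x, so ◇p at z, giving w with Rzw and Ryw.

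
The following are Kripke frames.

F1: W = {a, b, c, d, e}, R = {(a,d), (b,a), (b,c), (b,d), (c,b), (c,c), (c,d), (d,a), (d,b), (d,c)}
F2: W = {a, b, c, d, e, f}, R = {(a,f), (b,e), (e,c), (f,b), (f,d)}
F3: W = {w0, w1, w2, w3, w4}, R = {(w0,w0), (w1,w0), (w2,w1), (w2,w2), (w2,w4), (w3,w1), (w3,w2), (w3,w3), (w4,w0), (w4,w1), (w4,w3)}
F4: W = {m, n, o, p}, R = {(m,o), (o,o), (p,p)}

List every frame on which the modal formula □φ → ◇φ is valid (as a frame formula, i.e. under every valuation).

This is the axiom for seriality; its first-order frame correspondent is ∀x ∃y Rxy.
F1: fails — world e has no successor.
F2: fails — world c has no successor.
F3: satisfies the condition.
F4: fails — world n has no successor.

F3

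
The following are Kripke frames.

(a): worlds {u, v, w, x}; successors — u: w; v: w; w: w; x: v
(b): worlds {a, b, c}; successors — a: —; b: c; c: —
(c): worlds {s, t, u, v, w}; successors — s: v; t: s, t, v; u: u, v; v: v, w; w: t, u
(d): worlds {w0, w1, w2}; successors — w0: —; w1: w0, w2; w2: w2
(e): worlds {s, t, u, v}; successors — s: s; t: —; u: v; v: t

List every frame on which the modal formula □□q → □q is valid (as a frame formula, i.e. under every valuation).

The schema corresponds to density: ∀x ∀y (Rxy → ∃z (Rxz ∧ Rzy)).
(a): fails — Rxv but no z with Rxz and Rzv.
(b): fails — Rbc but no z with Rbz and Rzc.
(c): condition met.
(d): fails — Rw1w0 but no z with Rw1z and Rzw0.
(e): fails — Rvt but no z with Rvz and Rzt.

(c)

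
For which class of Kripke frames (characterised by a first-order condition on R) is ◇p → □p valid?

Partial functionality

Suppose ◇p→□p is valid. Take Rxy, Rxz and set V(p)={y}. Then ◇p at x, so □p at x, so p at z, i.e. z=y.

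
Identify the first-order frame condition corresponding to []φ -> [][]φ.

Transitivity

This schema is the 4 axiom.
Its frame correspondent is transitivity — forall x forall y forall z (Rxy & Ryz -> Rxz).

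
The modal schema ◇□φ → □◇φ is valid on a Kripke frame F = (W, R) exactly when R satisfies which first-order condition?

Convergence

Suppose ◇□φ→□◇φ is valid. Take Rxy, Rxz and set V(φ)={w : Ryw}. Then □φ at y so ◇□φ at x, so □◇φ at x, so ◇φ at z, giving w with Rzw and Ryw.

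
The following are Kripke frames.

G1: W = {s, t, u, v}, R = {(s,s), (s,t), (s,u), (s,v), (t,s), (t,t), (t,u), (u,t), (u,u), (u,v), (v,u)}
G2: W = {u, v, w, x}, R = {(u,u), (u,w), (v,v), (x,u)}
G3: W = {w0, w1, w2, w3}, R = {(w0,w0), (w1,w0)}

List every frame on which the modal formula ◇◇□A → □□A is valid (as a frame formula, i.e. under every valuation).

The schema corresponds to a generalized confluence (Geach) condition: ∀x ∀y ∀z ((xR²y ∧ xR²z) → ∃w (yRw ∧ z = w)).
G1: fails — sR²t, sR²v but no w with tRw and v=w.
G2: fails — uR²w, uR²u but no t with wRt and u=t.
G3: ✓.

G3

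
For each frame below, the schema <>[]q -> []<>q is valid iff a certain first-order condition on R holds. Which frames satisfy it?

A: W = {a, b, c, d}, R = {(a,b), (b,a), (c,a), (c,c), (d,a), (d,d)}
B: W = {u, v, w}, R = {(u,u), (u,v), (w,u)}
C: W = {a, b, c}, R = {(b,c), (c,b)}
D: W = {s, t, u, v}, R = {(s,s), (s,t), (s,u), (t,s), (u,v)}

Frame correspondent (Sahlqvist): forall x forall y forall z (Rxy & Rxz -> exists w (Ryw & Rzw)) — i.e. convergence.
A: fails — Rcc and Rca but c and a have no common successor.
B: fails — Ruv and Ruv but v and v have no common successor.
C: satisfies the condition.
D: fails — Rsu and Rss but u and s have no common successor.
Valid on: C.

C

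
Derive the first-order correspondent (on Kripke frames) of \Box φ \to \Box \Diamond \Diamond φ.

This is a Sahlqvist (Geach-type) schema ◇^0□^1φ → □^1◇^2φ.
First-order correspondent: \forall x \forall z (xRz \to \exists w (xRw \wedge z R^2 w)).

\forall x \forall z (xRz \to \exists w (xRw \wedge z R^2 w))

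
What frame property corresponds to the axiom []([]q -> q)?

Suppose □(□q→q) is valid. Take Rxy and set V(q)={w : Ryw}. Then at y, □q holds; since □(□q→q) at x, □q→q at y, so q at y, i.e. Ryy.
The converse is a direct semantic check.
Frame condition: forall x forall y (Rxy -> Ryy).

Shift-reflexivity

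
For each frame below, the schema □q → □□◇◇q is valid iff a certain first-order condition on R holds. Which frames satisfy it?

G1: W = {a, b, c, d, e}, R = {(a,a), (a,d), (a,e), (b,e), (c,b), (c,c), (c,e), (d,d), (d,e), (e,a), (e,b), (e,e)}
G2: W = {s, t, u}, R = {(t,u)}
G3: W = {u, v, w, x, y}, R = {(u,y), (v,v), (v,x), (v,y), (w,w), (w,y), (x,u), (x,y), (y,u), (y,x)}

G1, G2

The schema corresponds to a generalized confluence (Geach) condition: ∀x ∀z (xR²z → ∃w (xRw ∧ zR²w)).
G1: condition met.
G2: condition met.
G3: fails — uR²u but no t with uRt and uR²t.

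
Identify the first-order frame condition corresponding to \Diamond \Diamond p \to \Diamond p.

This schema is equivalent to the 4 axiom □p → □□p.
It corresponds to transitivity: \forall x \forall y \forall z (Rxy \wedge Ryz \to Rxz).

transitivity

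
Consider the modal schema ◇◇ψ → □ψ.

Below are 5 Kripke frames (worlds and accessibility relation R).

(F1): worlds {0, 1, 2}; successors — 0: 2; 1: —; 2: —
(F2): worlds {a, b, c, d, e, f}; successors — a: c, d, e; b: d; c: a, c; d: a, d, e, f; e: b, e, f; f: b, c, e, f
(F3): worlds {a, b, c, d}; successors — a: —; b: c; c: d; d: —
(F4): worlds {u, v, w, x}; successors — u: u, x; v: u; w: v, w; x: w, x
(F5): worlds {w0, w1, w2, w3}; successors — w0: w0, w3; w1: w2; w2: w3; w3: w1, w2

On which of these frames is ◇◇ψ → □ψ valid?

The schema corresponds to a generalized confluence (Geach) condition: ∀x ∀y ∀z ((xR²y ∧ xRz) → ∃w (y = w ∧ z = w)).
(F1): ✓.
(F2): fails — aR²a, aRc but a ≠ c.
(F3): fails — bR²d, bRc but d ≠ c.
(F4): fails — uR²u, uRx but u ≠ x.
(F5): fails — w0R²w0, w0Rw3 but w0 ≠ w3.
Valid on: (F1).

(F1)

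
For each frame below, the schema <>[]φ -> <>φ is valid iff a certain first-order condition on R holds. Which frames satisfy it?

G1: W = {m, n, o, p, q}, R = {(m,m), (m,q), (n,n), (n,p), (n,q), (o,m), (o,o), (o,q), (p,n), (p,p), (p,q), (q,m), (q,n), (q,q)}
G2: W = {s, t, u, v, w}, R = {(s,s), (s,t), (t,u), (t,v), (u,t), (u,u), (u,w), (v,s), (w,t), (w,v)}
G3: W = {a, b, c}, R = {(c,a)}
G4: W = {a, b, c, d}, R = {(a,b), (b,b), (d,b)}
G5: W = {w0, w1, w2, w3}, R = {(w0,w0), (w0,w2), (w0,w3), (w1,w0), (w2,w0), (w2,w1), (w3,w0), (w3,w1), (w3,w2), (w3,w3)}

The schema corresponds to a generalized confluence (Geach) condition: forall x forall y (xRy -> exists w (yRw & xRw)).
G1: holds.
G2: fails — sRt but no w* with tRw* and sRw*.
G3: fails — cRa but no w with aRw and cRw.
G4: holds.
G5: holds.
Valid on: G1, G4, G5.

G1, G4, G5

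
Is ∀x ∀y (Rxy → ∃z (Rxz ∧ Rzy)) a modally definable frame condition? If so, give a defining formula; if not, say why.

Yes: it is density, defined by the C4 schema □□r → □r.
Suppose □□r→□r is valid. Take Rxy and set V(r)={w : xR²w}. Then □□r at x, so □r at x, so r at y, i.e. ∃z(Rxz∧Rzy).

Yes, by □□r → □r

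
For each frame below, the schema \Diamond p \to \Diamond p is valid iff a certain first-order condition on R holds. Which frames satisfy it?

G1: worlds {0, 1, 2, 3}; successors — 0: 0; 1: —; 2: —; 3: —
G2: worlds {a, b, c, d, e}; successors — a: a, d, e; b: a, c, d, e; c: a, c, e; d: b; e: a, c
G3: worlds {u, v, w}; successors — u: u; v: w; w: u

G1, G2, G3

This is the axiom for a generalized confluence (Geach) condition; its first-order frame correspondent is \forall x \forall y (xRy \to \exists w (y = w \wedge xRw)).
G1: ✓.
G2: ✓.
G3: ✓.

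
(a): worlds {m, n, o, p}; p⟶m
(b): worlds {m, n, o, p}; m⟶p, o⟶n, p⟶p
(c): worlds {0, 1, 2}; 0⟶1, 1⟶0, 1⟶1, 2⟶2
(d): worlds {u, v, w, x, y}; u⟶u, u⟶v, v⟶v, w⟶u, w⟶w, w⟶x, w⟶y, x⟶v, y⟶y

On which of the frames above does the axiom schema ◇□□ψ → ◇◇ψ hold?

This is the axiom for a generalized confluence (Geach) condition; its first-order frame correspondent is ∀x ∀y (xRy → ∃w (yR²w ∧ xR²w)).
(a): fails — pRm but no w with mR²w and pR²w.
(b): fails — oRn but no w with nR²w and oR²w.
(c): satisfies the condition.
(d): satisfies the condition.

(c), (d)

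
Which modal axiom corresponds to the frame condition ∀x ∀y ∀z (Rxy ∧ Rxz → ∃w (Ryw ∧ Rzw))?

◇□s → □◇s

This is convergence; the standard corresponding axiom is .2: ◇□s → □◇s.
Suppose ◇□s→□◇s is valid. Take Rxy, Rxz and set V(s)={w : Ryw}. Then □s at y so ◇□s at x, so □◇s at x, so ◇s at z, giving w with Rzw and Ryw.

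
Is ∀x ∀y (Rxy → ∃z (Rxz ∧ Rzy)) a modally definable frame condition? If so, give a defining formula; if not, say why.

This is a Sahlqvist condition; the C4 axiom □□p → □p defines it.
Suppose □□p→□p is valid. Take Rxy and set V(p)={w : xR²w}. Then □□p at x, so □p at x, so p at y, i.e. ∃z(Rxz∧Rzy).

Definable; □□p → □p defines it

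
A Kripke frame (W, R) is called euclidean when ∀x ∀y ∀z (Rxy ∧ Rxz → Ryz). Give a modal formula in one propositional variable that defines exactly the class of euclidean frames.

A defining formula is ◇ψ → □◇ψ (the 5 axiom).
Suppose ◇ψ→□◇ψ is valid. Take Rxy, Rxz and set V(ψ)={y}. Then ◇ψ at x, so □◇ψ at x, so ◇ψ at z, so some w with Rzw has ψ; w=y, i.e. Rzy. By symmetry of the argument, Ryz.

◇ψ → □◇ψ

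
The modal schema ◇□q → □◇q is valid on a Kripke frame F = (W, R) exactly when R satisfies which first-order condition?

convergence

Suppose ◇□q→□◇q is valid. Take Rxy, Rxz and set V(q)={w : Ryw}. Then □q at y so ◇□q at x, so □◇q at x, so ◇q at z, giving w with Rzw and Ryw.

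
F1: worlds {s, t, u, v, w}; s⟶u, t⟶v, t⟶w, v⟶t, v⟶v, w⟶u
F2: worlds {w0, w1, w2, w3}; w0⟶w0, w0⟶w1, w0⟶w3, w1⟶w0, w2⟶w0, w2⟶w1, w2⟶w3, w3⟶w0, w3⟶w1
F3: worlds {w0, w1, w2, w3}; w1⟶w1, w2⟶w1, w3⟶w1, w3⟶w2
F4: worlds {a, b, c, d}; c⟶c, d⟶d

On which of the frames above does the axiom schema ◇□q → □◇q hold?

The schema corresponds to convergence: ∀x ∀y ∀z (Rxy ∧ Rxz → ∃w (Ryw ∧ Rzw)).
F1: fails — Rsu and Rsu but u and u have no common successor.
F2: ✓.
F3: ✓.
F4: ✓.

F2, F3, F4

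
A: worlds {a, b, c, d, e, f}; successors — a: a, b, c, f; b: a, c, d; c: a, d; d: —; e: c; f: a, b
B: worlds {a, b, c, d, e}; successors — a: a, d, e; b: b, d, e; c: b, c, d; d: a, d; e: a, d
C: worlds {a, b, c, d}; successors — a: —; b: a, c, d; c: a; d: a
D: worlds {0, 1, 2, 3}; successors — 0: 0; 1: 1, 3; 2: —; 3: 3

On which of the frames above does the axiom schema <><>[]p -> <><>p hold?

The schema corresponds to a generalized confluence (Geach) condition: forall x forall y (x R^2 y -> exists w (yRw & x R^2 w)).
A: fails — aR²d but no w with dRw and aR²w.
B: ✓.
C: fails — bR²a but no w with aRw and bR²w.
D: ✓.
Valid on: B, D.

B, D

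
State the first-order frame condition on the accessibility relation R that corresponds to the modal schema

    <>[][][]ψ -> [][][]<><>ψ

forall x forall y forall z ((xRy & x R^3 z) -> exists w (y R^3 w & z R^2 w))

This is a Sahlqvist (Geach-type) schema ◇^1□^3ψ → □^3◇^2ψ.
Minimal-valuation argument: fix x; take any y with xR^1y and any z with xR^3z. Set V(ψ) to the set of worlds R-reachable from y in exactly 3 steps. Then □^3ψ holds at y, so the antecedent holds at x; validity forces ◇^2ψ at z, giving a w with zR^2w and yR^3w.
First-order correspondent: forall x forall y forall z ((xRy & x R^3 z) -> exists w (y R^3 w & z R^2 w)).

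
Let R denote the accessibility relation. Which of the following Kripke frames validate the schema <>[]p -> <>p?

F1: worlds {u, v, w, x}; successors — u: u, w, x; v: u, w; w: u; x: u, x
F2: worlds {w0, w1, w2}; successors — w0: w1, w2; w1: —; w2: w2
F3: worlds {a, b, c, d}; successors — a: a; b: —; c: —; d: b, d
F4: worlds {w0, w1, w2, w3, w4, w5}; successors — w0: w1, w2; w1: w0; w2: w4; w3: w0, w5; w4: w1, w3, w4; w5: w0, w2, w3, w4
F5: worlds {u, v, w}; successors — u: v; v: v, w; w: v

The schema corresponds to a generalized confluence (Geach) condition: forall x forall y (xRy -> exists w (yRw & xRw)).
F1: satisfies the condition.
F2: fails — w0Rw1 but no w with w1Rw and w0Rw.
F3: fails — dRb but no w with bRw and dRw.
F4: fails — w0Rw1 but no w with w1Rw and w0Rw.
F5: satisfies the condition.
Valid on: F1, F5.

F1, F5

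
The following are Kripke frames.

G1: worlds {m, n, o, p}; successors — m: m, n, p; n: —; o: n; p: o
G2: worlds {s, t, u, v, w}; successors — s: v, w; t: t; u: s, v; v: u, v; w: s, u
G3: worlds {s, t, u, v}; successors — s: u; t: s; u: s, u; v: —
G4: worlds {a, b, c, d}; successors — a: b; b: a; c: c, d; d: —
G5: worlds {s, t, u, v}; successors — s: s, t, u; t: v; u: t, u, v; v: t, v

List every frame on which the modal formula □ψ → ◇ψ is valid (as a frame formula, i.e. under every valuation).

Frame correspondent (Sahlqvist): ∀x ∃y Rxy — i.e. seriality.
G1: fails — world n has no successor.
G2: condition met.
G3: fails — world v has no successor.
G4: fails — world d has no successor.
G5: condition met.
Valid on: G2, G5.

G2, G5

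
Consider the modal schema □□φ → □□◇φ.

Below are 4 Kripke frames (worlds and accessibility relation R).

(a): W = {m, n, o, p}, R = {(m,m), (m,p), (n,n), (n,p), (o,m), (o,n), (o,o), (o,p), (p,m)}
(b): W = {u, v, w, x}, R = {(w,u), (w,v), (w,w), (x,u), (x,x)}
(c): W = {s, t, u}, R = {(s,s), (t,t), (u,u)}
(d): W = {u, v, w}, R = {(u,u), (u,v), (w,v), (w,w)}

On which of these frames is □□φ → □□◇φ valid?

(a), (c)

This is the axiom for a generalized confluence (Geach) condition; its first-order frame correspondent is ∀x ∀z (xR²z → ∃w (xR²w ∧ zRw)).
(a): ✓.
(b): fails — wR²u but no t with wR²t and uRt.
(c): ✓.
(d): fails — uR²v but no t with uR²t and vRt.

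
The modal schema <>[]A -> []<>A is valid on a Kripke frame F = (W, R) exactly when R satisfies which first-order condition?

convergence

Suppose ◇□A→□◇A is valid. Take Rxy, Rxz and set V(A)={w : Ryw}. Then □A at y so ◇□A at x, so □◇A at x, so ◇A at z, giving w with Rzw and Ryw.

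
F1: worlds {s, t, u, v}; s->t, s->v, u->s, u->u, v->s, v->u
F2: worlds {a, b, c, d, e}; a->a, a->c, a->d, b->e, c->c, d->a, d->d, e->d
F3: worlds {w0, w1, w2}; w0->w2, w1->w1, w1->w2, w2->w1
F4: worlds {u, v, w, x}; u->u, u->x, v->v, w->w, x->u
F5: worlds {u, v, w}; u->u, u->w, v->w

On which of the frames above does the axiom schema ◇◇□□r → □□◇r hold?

F3, F4

The schema corresponds to a generalized confluence (Geach) condition: ∀x ∀y ∀z ((xR²y ∧ xR²z) → ∃w (yR²w ∧ zRw)).
F1: fails — sR²s, sR²s but no w with sR²w and sRw.
F2: fails — aR²c, aR²d but no w with cR²w and dRw.
F3: satisfies the condition.
F4: satisfies the condition.
F5: fails — uR²u, uR²w but no t with uR²t and wRt.
Valid on: F3, F4.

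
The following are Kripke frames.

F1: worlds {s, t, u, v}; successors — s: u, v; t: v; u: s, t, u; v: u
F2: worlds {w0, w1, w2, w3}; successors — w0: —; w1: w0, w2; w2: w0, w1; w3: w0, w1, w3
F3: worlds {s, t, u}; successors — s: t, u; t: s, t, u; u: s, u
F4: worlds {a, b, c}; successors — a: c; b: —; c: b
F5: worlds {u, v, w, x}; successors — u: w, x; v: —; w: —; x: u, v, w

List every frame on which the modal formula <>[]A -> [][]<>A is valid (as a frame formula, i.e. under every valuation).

F3

Frame correspondent (Sahlqvist): forall x forall y forall z ((xRy & x R^2 z) -> exists w (yRw & zRw)) — i.e. a generalized confluence (Geach) condition.
F1: fails — sRu, sR²t but no w with uRw and tRw.
F2: fails — w1Rw0, w1R²w0 but no w with w0Rw and w0Rw.
F3: condition met.
F4: fails — aRc, aR²b but no w with cRw and bRw.
F5: fails — uRw, uR²u but no t with wRt and uRt.
Valid on: F3.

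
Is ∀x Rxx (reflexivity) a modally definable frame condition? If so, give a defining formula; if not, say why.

The condition is reflexivity. A defining modal formula is □r → r.
Suppose □r→r is valid. At any x set V(r)={w : Rxw}. Then □r holds at x, so r holds at x, i.e. Rxx.

Yes, by □r → r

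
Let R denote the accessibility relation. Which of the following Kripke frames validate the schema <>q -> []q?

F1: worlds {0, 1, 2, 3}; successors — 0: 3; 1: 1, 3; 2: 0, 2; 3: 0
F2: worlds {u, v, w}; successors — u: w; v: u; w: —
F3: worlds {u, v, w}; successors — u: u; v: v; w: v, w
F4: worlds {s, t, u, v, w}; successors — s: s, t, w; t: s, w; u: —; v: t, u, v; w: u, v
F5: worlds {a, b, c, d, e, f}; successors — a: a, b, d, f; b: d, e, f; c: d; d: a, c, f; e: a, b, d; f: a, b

F2

The schema corresponds to partial functionality: forall x forall y forall z (Rxy & Rxz -> y = z).
F1: fails — 1 sees both 1 and 3.
F2: condition met.
F3: fails — w sees both v and w.
F4: fails — s sees both s and t.
F5: fails — a sees both a and b.
Valid on: F2.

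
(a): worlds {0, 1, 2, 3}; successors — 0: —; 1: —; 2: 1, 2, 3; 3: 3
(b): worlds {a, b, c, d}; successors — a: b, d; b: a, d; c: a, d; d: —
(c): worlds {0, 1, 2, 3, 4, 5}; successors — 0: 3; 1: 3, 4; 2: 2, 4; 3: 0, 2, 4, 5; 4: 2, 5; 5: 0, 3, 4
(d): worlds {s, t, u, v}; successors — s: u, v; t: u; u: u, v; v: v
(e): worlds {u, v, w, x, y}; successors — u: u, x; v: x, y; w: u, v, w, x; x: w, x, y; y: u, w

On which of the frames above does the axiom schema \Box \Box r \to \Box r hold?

(a), (d), (e)

This is the axiom for density; its first-order frame correspondent is \forall x \forall y (Rxy \to \exists z (Rxz \wedge Rzy)).
(a): condition met.
(b): fails — Rab but no z with Raz and Rzb.
(c): fails — R45 but no z with R4z and Rz5.
(d): condition met.
(e): condition met.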